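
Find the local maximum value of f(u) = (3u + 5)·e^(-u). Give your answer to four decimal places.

By the product rule, f'(u) = (-3u - 2)·e^(-u). Since e^(-u) > 0, the only critical point is u = -2/3.
f''(-2/3) has the same sign as -3 < 0, so this is a local maximum.
f(-2/3) = (3)·e^(2/3) ≈ 5.8432.

5.8432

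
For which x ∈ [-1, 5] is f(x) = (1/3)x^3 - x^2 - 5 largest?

Differentiating, f'(x) = x^2 - 2x; which vanishes at x = 0 and x = 2.
Evaluating at the critical points and endpoints: f(-1) = -19/3; f(0) = -5; f(2) = -19/3; f(5) = 35/3.
The maximum over the interval is 35/3, attained at x = 5.

5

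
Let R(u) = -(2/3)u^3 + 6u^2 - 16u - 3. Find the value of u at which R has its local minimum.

2

Critical points: R'(u) = -2u^2 + 12u - 16 vanishes at u = 2, 4.
Second-derivative test with R''(u) = -4u + 12: R''(2) = 4 > 0 ⇒ local minimum; R''(4) = -4 < 0 ⇒ local maximum.
So the local minimum value is R(2) = -49/3.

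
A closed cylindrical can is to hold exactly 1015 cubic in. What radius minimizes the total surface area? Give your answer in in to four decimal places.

With radius r and height h, πr²h = 1015 so h = 1015/(πr²), and S(r) = 2πr² + 2πrh = 2πr² + 2·1015/r.
S'(r) = 4πr − 2·1015/r² = 0 ⇒ r³ = 1015/(2π), so r ≈ 5.4462 and h = 2r ≈ 10.8924.
S''(r) = 4π + 4·1015/r³ > 0, so this is the minimum; S ≈ 559.1031.

5.4462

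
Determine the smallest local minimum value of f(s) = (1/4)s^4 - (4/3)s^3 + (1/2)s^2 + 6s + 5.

13/12

f'(s) = s^3 - 4s^2 + s + 6. Setting f'(s) = 0 gives s ∈ {-1, 2, 3}.
Since f''(s) = 3s^2 - 8s + 1, we get f''(-1) = 12 > 0 ⇒ local minimum; f''(2) = -3 < 0 ⇒ local maximum; f''(3) = 4 > 0 ⇒ local minimum.
Thus f has its smallest local minimum at s = -1, with value 13/12.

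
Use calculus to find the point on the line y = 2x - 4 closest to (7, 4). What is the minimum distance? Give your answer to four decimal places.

Minimize D(x)^2 = (x - 7)^2 + (2x - 8)^2.
d/dx[D^2] = 2(x - 7) + 2·2·(2x - 8) = 0 ⇒ x = 23/5.
Then y = 26/5 and the distance is √(36/5) ≈ 2.6833.

2.6833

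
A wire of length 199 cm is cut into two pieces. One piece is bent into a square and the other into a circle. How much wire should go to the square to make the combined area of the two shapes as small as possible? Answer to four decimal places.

111.4597

Let x be the length used for the square. Square side x/4; circle radius (199−x)/(2π).
A(x) = (x/4)² + π·((199−x)/(2π))² = x²/16 + (199−x)²/(4π) for 0 ≤ x ≤ 199. A'(x) = x/8 − (199−x)/(2π) = 0 gives x = 4·199/(π+4) ≈ 111.4597.
A'' = 1/8 + 1/(2π) > 0, so this gives the minimum combined area; x ≈ 111.4597 cm to the square.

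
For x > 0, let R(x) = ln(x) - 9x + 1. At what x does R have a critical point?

1/9

R'(x) = 1/x − 9 = 0 gives x = 1/9.
R''(x) = -1/x², which is negative for x > 0, so this is a local maximum.
R(1/9) = 1·ln(1/9) - 1 + 1 ≈ -2.1972.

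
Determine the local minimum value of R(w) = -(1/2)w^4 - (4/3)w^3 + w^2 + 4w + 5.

17/6

R'(w) = -2w^3 - 4w^2 + 2w + 4 = 0 at w = -2, -1, 1.
Second-derivative test with R''(w) = -6w^2 - 8w + 2: R''(-2) = -6 < 0 ⇒ local maximum; R''(-1) = 4 > 0 ⇒ local minimum; R''(1) = -12 < 0 ⇒ local maximum.
So the local minimum value is R(-1) = 17/6.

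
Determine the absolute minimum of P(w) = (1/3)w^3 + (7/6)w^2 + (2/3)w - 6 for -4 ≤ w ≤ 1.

The derivative is w^2 + (7/3)w + 2/3, which vanishes at w = -2 and w = -1/3.
Candidates: P(-4) = -34/3,  P(-2) = -16/3,  P(-1/3) = -989/162,  P(1) = -23/6.
So the minimum is P(-4) = -34/3.

-34/3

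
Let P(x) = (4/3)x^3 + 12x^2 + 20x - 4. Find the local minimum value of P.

P'(x) = 4x^2 + 24x + 20 = 0 at x = -5, -1.
Since P''(x) = 8x + 24, we get P''(-5) = -16 < 0 ⇒ local maximum; P''(-1) = 16 > 0 ⇒ local minimum.
The local minimum is P(-1) = -40/3.

-40/3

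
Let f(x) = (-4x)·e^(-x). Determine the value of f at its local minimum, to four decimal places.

f'(x) = (-4)·e^(-x) + (-4x)·(-1)·e^(-x) = (4x - 4)·e^(-x). Since e^(-x) > 0, the only critical point is x = 1.
f''(1) has the same sign as 4 > 0, so this is a local minimum.
f(1) = (-4)·e^(-1) ≈ -1.4715.

-1.4715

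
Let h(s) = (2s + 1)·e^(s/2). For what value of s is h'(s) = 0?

-5/2

By the product rule, h'(s) = (s + 5/2)·e^(s/2). Since e^(s/2) > 0, the only critical point is s = -5/2.
h''(-5/2) has the same sign as 1 > 0, so this is a local minimum.
h(-5/2) = (-4)·e^(-5/4) ≈ -1.1460.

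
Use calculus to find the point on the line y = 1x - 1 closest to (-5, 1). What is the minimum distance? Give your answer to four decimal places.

4.9497

Minimize D(x)^2 = (x + 5)^2 + (x - 2)^2.
d/dx[D^2] = 2(x + 5) + 2·1·(x - 2) = 0 ⇒ x = -3/2.
Then y = -5/2 and the distance is √(49/2) ≈ 4.9497.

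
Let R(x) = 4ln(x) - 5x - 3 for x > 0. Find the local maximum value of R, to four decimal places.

R'(x) = 4/x − 5 = 0 gives x = 4/5.
R''(x) = -4/x², which is negative for x > 0, so this is a local maximum.
R(4/5) = 4·ln(4/5) - 4 - 3 ≈ -7.8926.

-7.8926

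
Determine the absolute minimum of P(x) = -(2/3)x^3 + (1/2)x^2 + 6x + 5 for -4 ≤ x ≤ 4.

-17/3

Differentiating, P'(x) = -2x^2 + x + 6; which vanishes at x = -3/2 and x = 2.
Compare values at every candidate in [-4, 4]: P(-4) = 95/3, P(-3/2) = -5/8, P(2) = 41/3, P(4) = -17/3.
So the minimum is P(4) = -17/3.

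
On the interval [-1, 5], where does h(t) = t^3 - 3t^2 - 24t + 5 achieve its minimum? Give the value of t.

4

h'(t) = 3t^2 - 6t - 24, whose only zero in [-1, 5] is t = 4.
Evaluating at the critical points and endpoints: h(-1) = 25,  h(4) = -75,  h(5) = -65.
The minimum over the interval is -75, attained at t = 4.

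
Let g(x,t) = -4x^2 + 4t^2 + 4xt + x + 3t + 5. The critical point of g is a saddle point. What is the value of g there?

∂g/∂x = -8x + 4t + 1 = 0 and ∂g/∂t = 4x + 8t + 3 = 0, so (x, t) = (-1/20, -7/20).
The Hessian has g_{xx} = -8, g_{tt} = 8, g_{xt} = 4, giving D = -80 < 0, so the point is a saddle point.
g(-1/20, -7/20) = 89/20.

89/20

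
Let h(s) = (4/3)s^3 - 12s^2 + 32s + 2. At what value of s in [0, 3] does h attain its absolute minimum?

0

The derivative is 4s^2 - 24s + 32, whose only zero in [0, 3] is s = 2.
Compare values at every candidate in [0, 3]: h(0) = 2, h(2) = 86/3, h(3) = 26.
Hence the absolute minimum is 2 at s = 0.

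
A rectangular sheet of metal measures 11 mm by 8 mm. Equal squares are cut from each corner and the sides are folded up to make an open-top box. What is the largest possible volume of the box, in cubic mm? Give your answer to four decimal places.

With cut size x, the volume is V(x) = x(11 − 2x)(8 − 2x) for 0 < x < 4.
V'(x) = 12x^2 − 76x + 88. Setting V'(x) = 0 gives x ≈ 1.5252 (the root in (0, 4)).
V''(x) = 24x − 76 is negative there, so this is the maximum; V ≈ 60.0126.

60.0126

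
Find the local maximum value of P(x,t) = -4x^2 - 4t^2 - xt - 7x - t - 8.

∂P/∂x = -8x - t - 7 = 0 and ∂P/∂t = -x - 8t - 1 = 0, so (x, t) = (-55/63, -1/63).
The Hessian has P_{xx} = -8, P_{tt} = -8, P_{xt} = -1, giving D = 63 > 0 with P_{xx} < 0, so the point is a local maximum.
P(-55/63, -1/63) = -311/63.

-311/63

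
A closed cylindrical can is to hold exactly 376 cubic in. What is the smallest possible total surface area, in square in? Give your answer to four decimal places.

With radius r and height h, πr²h = 376 so h = 376/(πr²), and S(r) = 2πr² + 2πrh = 2πr² + 2·376/r.
S'(r) = 4πr − 2·376/r² = 0 ⇒ r³ = 376/(2π), so r ≈ 3.9114 and h = 2r ≈ 7.8229.
S''(r) = 4π + 4·376/r³ > 0, so this is the minimum; S ≈ 288.3853.

288.3853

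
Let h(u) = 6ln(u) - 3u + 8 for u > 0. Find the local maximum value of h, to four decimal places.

h'(u) = 6/u − 3 = 0 gives u = 2.
h''(u) = -6/u², which is negative for u > 0, so this is a local maximum.
h(2) = 6·ln(2) - 6 + 8 ≈ 6.1589.

6.1589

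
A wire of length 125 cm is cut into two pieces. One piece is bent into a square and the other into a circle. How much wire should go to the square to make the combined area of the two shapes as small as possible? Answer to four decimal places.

Let x be the length used for the square. Square side x/4; circle radius (125−x)/(2π).
A(x) = (x/4)² + π·((125−x)/(2π))² = x²/16 + (125−x)²/(4π) for 0 ≤ x ≤ 125. A'(x) = x/8 − (125−x)/(2π) = 0 gives x = 4·125/(π+4) ≈ 70.0124.
A'' = 1/8 + 1/(2π) > 0, so this gives the minimum combined area; x ≈ 70.0124 cm to the square.

70.0124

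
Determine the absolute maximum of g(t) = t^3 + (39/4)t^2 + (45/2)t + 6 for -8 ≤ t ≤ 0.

49/4

g'(t) = 3t^2 + (39/2)t + 45/2, which vanishes at t = -5 and t = -3/2.
Candidates: g(-8) = -62; g(-5) = 49/4; g(-3/2) = -147/16; g(0) = 6.
Hence the absolute maximum is 49/4 at t = -5.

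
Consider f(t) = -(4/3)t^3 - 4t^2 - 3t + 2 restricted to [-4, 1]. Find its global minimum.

The derivative is -4t^2 - 8t - 3, which vanishes at t = -3/2 and t = -1/2.
Compare values at every candidate in [-4, 1]: f(-4) = 106/3; f(-3/2) = 2; f(-1/2) = 8/3; f(1) = -19/3.
Hence the absolute minimum is -19/3 at t = 1.

-19/3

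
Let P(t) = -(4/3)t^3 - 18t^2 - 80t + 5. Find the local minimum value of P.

365/3

Critical points: P'(t) = -4t^2 - 36t - 80 vanishes at t = -5, -4.
Since P''(t) = -8t - 36, we get P''(-5) = 4 > 0 ⇒ local minimum; P''(-4) = -4 < 0 ⇒ local maximum.
Thus P has its local minimum at t = -5, with value 365/3.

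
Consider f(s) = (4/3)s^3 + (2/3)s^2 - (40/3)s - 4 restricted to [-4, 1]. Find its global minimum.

-76/3

The derivative is 4s^2 + (4/3)s - 40/3, whose only zero in [-4, 1] is s = -2.
Candidates: f(-4) = -76/3; f(-2) = 44/3; f(1) = -46/3.
The minimum over the interval is -76/3, attained at s = -4.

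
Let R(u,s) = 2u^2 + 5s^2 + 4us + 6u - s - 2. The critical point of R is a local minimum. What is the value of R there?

∂R/∂u = 4u + 4s + 6 = 0 and ∂R/∂s = 4u + 10s - 1 = 0, so (u, s) = (-8/3, 7/6).
The Hessian has R_{uu} = 4, R_{ss} = 10, R_{us} = 4, giving D = 24 > 0 with R_{uu} > 0, so the point is a local minimum.
R(-8/3, 7/6) = -127/12.

-127/12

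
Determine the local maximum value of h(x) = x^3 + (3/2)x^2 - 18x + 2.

Critical points: h'(x) = 3x^2 + 3x - 18 vanishes at x = -3, 2.
Second-derivative test with h''(x) = 6x + 3: h''(-3) = -15 < 0 ⇒ local maximum; h''(2) = 15 > 0 ⇒ local minimum.
The local maximum is h(-3) = 85/2.

85/2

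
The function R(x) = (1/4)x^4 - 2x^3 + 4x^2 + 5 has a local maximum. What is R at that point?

9

Critical points: R'(x) = x^3 - 6x^2 + 8x vanishes at x = 0, 2, 4.
Second-derivative test with R''(x) = 3x^2 - 12x + 8: R''(0) = 8 > 0 ⇒ local minimum; R''(2) = -4 < 0 ⇒ local maximum; R''(4) = 8 > 0 ⇒ local minimum.
So the local maximum value is R(2) = 9.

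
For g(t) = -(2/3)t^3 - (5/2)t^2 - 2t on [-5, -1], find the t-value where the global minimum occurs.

-2

The derivative is -2t^2 - 5t - 2, whose only zero in [-5, -1] is t = -2.
Evaluating at the critical points and endpoints: g(-5) = 185/6; g(-2) = -2/3; g(-1) = 1/6.
So the minimum is g(-2) = -2/3.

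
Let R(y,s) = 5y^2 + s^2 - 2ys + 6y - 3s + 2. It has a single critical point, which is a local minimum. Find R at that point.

-13/16

∂R/∂y = 10y - 2s + 6 = 0 and ∂R/∂s = -2y + 2s - 3 = 0, so (y, s) = (-3/8, 9/8).
The Hessian has R_{yy} = 10, R_{ss} = 2, R_{ys} = -2, giving D = 16 > 0 with R_{yy} > 0, so the point is a local minimum.
R(-3/8, 9/8) = -13/16.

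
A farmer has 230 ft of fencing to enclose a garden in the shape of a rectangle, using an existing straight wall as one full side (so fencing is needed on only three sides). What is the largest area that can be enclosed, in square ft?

13225/2

Let the sides perpendicular to the wall have length x and the parallel side y, so 2x + y = 230 and the area is A = xy = x(230 − 2x).
A'(x) = 230 − 4x = 0 gives x = 115/2, and A''(x) = −4 < 0 confirms a maximum.
Then y = 230 − 2·115/2 = 115 and A = 13225/2.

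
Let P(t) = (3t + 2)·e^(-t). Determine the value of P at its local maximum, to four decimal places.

By the product rule, P'(t) = (-3t + 1)·e^(-t). Since e^(-t) > 0, the only critical point is t = 1/3.
P''(1/3) has the same sign as -3 < 0, so this is a local maximum.
P(1/3) = (3)·e^(-1/3) ≈ 2.1496.

2.1496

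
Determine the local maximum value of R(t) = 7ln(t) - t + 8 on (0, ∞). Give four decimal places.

R'(t) = 7/t − 1 = 0 gives t = 7.
R''(t) = -7/t², which is negative for t > 0, so this is a local maximum.
R(7) = 7·ln(7) - 7 + 8 ≈ 14.6214.

14.6214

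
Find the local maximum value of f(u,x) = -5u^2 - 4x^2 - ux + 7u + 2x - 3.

∂f/∂u = -10u - x + 7 = 0 and ∂f/∂x = -u - 8x + 2 = 0, so (u, x) = (54/79, 13/79).
The Hessian has f_{uu} = -10, f_{xx} = -8, f_{ux} = -1, giving D = 79 > 0 with f_{uu} < 0, so the point is a local maximum.
f(54/79, 13/79) = -35/79.

-35/79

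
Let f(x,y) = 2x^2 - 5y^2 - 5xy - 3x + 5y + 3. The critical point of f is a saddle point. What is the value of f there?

∂f/∂x = 4x - 5y - 3 = 0 and ∂f/∂y = -5x - 10y + 5 = 0, so (x, y) = (11/13, 1/13).
The Hessian has f_{xx} = 4, f_{yy} = -10, f_{xy} = -5, giving D = -65 < 0, so the point is a saddle point.
f(11/13, 1/13) = 25/13.

25/13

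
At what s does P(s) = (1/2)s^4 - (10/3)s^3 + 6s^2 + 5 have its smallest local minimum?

0

P'(s) = 2s^3 - 10s^2 + 12s. Setting P'(s) = 0 gives s ∈ {0, 2, 3}.
Since P''(s) = 6s^2 - 20s + 12, we get P''(0) = 12 > 0 ⇒ local minimum; P''(2) = -4 < 0 ⇒ local maximum; P''(3) = 6 > 0 ⇒ local minimum.
So the smallest local minimum value is P(0) = 5.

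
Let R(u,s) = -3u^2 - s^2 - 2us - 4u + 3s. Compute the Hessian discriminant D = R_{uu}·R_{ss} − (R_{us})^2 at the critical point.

8

∂R/∂u = -6u - 2s - 4 = 0 and ∂R/∂s = -2u - 2s + 3 = 0, so (u, s) = (-7/4, 13/4).
The Hessian has R_{uu} = -6, R_{ss} = -2, R_{us} = -2, giving D = 8 > 0 with R_{uu} < 0, so the point is a local maximum.
D = (-6)·(-2) − (-2)^2 = 8.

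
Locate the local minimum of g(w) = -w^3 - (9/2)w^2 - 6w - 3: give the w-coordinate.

-2

g'(w) = -3w^2 - 9w - 6. Setting g'(w) = 0 gives w ∈ {-2, -1}.
Second-derivative test with g''(w) = -6w - 9: g''(-2) = 3 > 0 ⇒ local minimum; g''(-1) = -3 < 0 ⇒ local maximum.
The local minimum is g(-2) = -1.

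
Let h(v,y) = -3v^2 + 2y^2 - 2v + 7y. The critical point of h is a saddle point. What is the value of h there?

∂h/∂v = -6v - 2 = 0 and ∂h/∂y = 4y + 7 = 0, so (v, y) = (-1/3, -7/4).
The Hessian has h_{vv} = -6, h_{yy} = 4, h_{vy} = 0, giving D = -24 < 0, so the point is a saddle point.
h(-1/3, -7/4) = -139/24.

-139/24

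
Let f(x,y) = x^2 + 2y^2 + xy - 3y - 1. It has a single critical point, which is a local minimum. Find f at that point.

-16/7

∂f/∂x = 2x + y = 0 and ∂f/∂y = x + 4y - 3 = 0, so (x, y) = (-3/7, 6/7).
The Hessian has f_{xx} = 2, f_{yy} = 4, f_{xy} = 1, giving D = 7 > 0 with f_{xx} > 0, so the point is a local minimum.
f(-3/7, 6/7) = -16/7.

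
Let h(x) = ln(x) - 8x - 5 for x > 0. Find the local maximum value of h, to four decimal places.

h'(x) = 1/x − 8 = 0 gives x = 1/8.
h''(x) = -1/x², which is negative for x > 0, so this is a local maximum.
h(1/8) = 1·ln(1/8) - 1 - 5 ≈ -8.0794.

-8.0794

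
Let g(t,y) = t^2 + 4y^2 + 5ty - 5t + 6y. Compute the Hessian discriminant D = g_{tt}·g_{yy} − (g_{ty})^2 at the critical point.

∂g/∂t = 2t + 5y - 5 = 0 and ∂g/∂y = 5t + 8y + 6 = 0, so (t, y) = (-70/9, 37/9).
The Hessian has g_{tt} = 2, g_{yy} = 8, g_{ty} = 5, giving D = -9 < 0, so the point is a saddle point.
D = (2)·(8) − (5)^2 = -9.

-9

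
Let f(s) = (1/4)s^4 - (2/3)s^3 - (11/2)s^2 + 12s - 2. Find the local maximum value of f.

49/12

f'(s) = s^3 - 2s^2 - 11s + 12. Setting f'(s) = 0 gives s ∈ {-3, 1, 4}.
Since f''(s) = 3s^2 - 4s - 11, we get f''(-3) = 28 > 0 ⇒ local minimum; f''(1) = -12 < 0 ⇒ local maximum; f''(4) = 21 > 0 ⇒ local minimum.
The local maximum is f(1) = 49/12.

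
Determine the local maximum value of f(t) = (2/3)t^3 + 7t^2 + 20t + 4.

Critical points: f'(t) = 2t^2 + 14t + 20 vanishes at t = -5, -2.
Second-derivative test with f''(t) = 4t + 14: f''(-5) = -6 < 0 ⇒ local maximum; f''(-2) = 6 > 0 ⇒ local minimum.
So the local maximum value is f(-5) = -13/3.

-13/3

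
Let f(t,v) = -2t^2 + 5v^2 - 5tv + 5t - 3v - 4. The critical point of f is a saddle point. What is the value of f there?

∂f/∂t = -4t - 5v + 5 = 0 and ∂f/∂v = -5t + 10v - 3 = 0, so (t, v) = (7/13, 37/65).
The Hessian has f_{tt} = -4, f_{vv} = 10, f_{tv} = -5, giving D = -65 < 0, so the point is a saddle point.
f(7/13, 37/65) = -228/65.

-228/65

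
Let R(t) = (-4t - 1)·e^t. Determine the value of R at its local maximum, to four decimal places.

1.1460

Differentiating with the product rule gives R'(t) = (-4t - 5)·e^t. Since e^t > 0, the only critical point is t = -5/4.
R''(-5/4) has the same sign as -4 < 0, so this is a local maximum.
R(-5/4) = (4)·e^(-5/4) ≈ 1.1460.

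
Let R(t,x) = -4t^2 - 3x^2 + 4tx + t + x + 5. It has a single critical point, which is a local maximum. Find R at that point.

171/32

∂R/∂t = -8t + 4x + 1 = 0 and ∂R/∂x = 4t - 6x + 1 = 0, so (t, x) = (5/16, 3/8).
The Hessian has R_{tt} = -8, R_{xx} = -6, R_{tx} = 4, giving D = 32 > 0 with R_{tt} < 0, so the point is a local maximum.
R(5/16, 3/8) = 171/32.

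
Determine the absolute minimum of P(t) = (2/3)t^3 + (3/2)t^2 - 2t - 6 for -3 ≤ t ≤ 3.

The derivative is 2t^2 + 3t - 2, which vanishes at t = -2 and t = 1/2.
Compare values at every candidate in [-3, 3]: P(-3) = -9/2, P(-2) = -4/3, P(1/2) = -157/24, P(3) = 39/2.
Hence the absolute minimum is -157/24 at t = 1/2.

-157/24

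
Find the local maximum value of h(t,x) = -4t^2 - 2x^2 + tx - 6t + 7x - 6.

∂h/∂t = -8t + x - 6 = 0 and ∂h/∂x = t - 4x + 7 = 0, so (t, x) = (-17/31, 50/31).
The Hessian has h_{tt} = -8, h_{xx} = -4, h_{tx} = 1, giving D = 31 > 0 with h_{tt} < 0, so the point is a local maximum.
h(-17/31, 50/31) = 40/31.

40/31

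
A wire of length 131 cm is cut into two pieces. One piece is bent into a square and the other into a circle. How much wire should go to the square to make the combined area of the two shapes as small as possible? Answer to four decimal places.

Let x be the length used for the square. Square side x/4; circle radius (131−x)/(2π).
A(x) = (x/4)² + π·((131−x)/(2π))² = x²/16 + (131−x)²/(4π) for 0 ≤ x ≤ 131. A'(x) = x/8 − (131−x)/(2π) = 0 gives x = 4·131/(π+4) ≈ 73.3730.
A'' = 1/8 + 1/(2π) > 0, so this gives the minimum combined area; x ≈ 73.3730 cm to the square.

73.3730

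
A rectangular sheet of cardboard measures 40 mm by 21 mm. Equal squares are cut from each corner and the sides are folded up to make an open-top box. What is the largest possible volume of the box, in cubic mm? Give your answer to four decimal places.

With cut size x, the volume is V(x) = x(40 − 2x)(21 − 2x) for 0 < x < 10.5.
V'(x) = 12x^2 − 244x + 840. Setting V'(x) = 0 gives x ≈ 4.3908 (the root in (0, 10.5)).
V''(x) = 24x − 244 is negative there, so this is the maximum; V ≈ 1674.8219.

1674.8219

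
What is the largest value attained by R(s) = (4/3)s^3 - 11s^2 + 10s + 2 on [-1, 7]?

R'(s) = 4s^2 - 22s + 10, which vanishes at s = 1/2 and s = 5.
Evaluating at the critical points and endpoints: R(-1) = -61/3; R(1/2) = 53/12; R(5) = -169/3; R(7) = -29/3.
So the maximum is R(1/2) = 53/12.

53/12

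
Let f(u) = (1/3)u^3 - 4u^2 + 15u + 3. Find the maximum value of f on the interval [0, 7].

79/3

Differentiating, f'(u) = u^2 - 8u + 15; which vanishes at u = 3 and u = 5.
Candidates: f(0) = 3, f(3) = 21, f(5) = 59/3, f(7) = 79/3.
The maximum over the interval is 79/3, attained at u = 7.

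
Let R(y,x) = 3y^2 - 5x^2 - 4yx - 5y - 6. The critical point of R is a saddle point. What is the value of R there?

-581/76

∂R/∂y = 6y - 4x - 5 = 0 and ∂R/∂x = -4y - 10x = 0, so (y, x) = (25/38, -5/19).
The Hessian has R_{yy} = 6, R_{xx} = -10, R_{yx} = -4, giving D = -76 < 0, so the point is a saddle point.
R(25/38, -5/19) = -581/76.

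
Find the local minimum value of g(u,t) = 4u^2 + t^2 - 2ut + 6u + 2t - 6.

-37/3

∂g/∂u = 8u - 2t + 6 = 0 and ∂g/∂t = -2u + 2t + 2 = 0, so (u, t) = (-4/3, -7/3).
The Hessian has g_{uu} = 8, g_{tt} = 2, g_{ut} = -2, giving D = 12 > 0 with g_{uu} > 0, so the point is a local minimum.
g(-4/3, -7/3) = -37/3.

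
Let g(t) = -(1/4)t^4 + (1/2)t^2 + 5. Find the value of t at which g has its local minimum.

g'(t) = -t^3 + t = 0 at t = -1, 0, 1.
Since g''(t) = -3t^2 + 1, we get g''(-1) = -2 < 0 ⇒ local maximum; g''(0) = 1 > 0 ⇒ local minimum; g''(1) = -2 < 0 ⇒ local maximum.
Thus g has its local minimum at t = 0, with value 5.

0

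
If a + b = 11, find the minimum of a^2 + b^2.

With a + b = 11, a^2 + b^2 = a^2 + (11 − a)^2.
The derivative 2a − 2(11 − a) = 4a − 22 vanishes at a = 11/2; second derivative 4 > 0, a minimum.
The minimum is 2·(11/2)^2 = 121/2.

121/2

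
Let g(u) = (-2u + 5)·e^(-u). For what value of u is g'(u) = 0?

7/2

Differentiating with the product rule gives g'(u) = (2u - 7)·e^(-u). Since e^(-u) > 0, the only critical point is u = 7/2.
g''(7/2) has the same sign as 2 > 0, so this is a local minimum.
g(7/2) = (-2)·e^(-7/2) ≈ -0.0604.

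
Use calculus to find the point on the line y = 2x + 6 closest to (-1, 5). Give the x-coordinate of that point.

Minimize D(x)^2 = (x + 1)^2 + (2x + 1)^2.
d/dx[D^2] = 2(x + 1) + 2·2·(2x + 1) = 0 ⇒ x = -3/5.
Then y = 24/5 and the distance is √(1/5) ≈ 0.4472.

-3/5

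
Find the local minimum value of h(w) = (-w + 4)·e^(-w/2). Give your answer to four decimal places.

-0.0996

By the product rule, h'(w) = ((1/2)w - 3)·e^(-w/2). Since e^(-w/2) > 0, the only critical point is w = 6.
h''(6) has the same sign as 1/2 > 0, so this is a local minimum.
h(6) = (-2)·e^(-3) ≈ -0.0996.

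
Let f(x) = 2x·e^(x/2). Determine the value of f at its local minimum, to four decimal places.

-1.4715

By the product rule, f'(x) = (x + 2)·e^(x/2). Since e^(x/2) > 0, the only critical point is x = -2.
f''(-2) has the same sign as 1 > 0, so this is a local minimum.
f(-2) = (-4)·e^(-1) ≈ -1.4715.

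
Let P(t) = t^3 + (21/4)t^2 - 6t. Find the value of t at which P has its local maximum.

P'(t) = 3t^2 + (21/2)t - 6. Setting P'(t) = 0 gives t ∈ {-4, 1/2}.
Since P''(t) = 6t + 21/2, we get P''(-4) = -27/2 < 0 ⇒ local maximum; P''(1/2) = 27/2 > 0 ⇒ local minimum.
So the local maximum value is P(-4) = 44.

-4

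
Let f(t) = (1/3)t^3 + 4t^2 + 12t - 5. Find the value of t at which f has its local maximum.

f'(t) = t^2 + 8t + 12 = 0 at t = -6, -2.
Second-derivative test with f''(t) = 2t + 8: f''(-6) = -4 < 0 ⇒ local maximum; f''(-2) = 4 > 0 ⇒ local minimum.
So the local maximum value is f(-6) = -5.

-6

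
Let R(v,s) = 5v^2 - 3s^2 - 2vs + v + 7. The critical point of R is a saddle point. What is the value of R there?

445/64

∂R/∂v = 10v - 2s + 1 = 0 and ∂R/∂s = -2v - 6s = 0, so (v, s) = (-3/32, 1/32).
The Hessian has R_{vv} = 10, R_{ss} = -6, R_{vs} = -2, giving D = -64 < 0, so the point is a saddle point.
R(-3/32, 1/32) = 445/64.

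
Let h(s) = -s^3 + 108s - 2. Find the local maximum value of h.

430

h'(s) = -3s^2 + 108 = 0 at s = -6, 6.
h''(s) = -6s. h''(-6) = 36 > 0 ⇒ local minimum; h''(6) = -36 < 0 ⇒ local maximum.
Thus h has its local maximum at s = 6, with value 430.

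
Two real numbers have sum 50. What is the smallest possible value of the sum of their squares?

1250

With a + b = 50, a^2 + b^2 = a^2 + (50 − a)^2.
The derivative 2a − 2(50 − a) = 4a − 100 vanishes at a = 25; second derivative 4 > 0, a minimum.
The minimum is 2·(25)^2 = 1250.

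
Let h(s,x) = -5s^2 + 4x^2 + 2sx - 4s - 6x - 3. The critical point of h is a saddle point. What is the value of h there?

∂h/∂s = -10s + 2x - 4 = 0 and ∂h/∂x = 2s + 8x - 6 = 0, so (s, x) = (-5/21, 17/21).
The Hessian has h_{ss} = -10, h_{xx} = 8, h_{sx} = 2, giving D = -84 < 0, so the point is a saddle point.
h(-5/21, 17/21) = -104/21.

-104/21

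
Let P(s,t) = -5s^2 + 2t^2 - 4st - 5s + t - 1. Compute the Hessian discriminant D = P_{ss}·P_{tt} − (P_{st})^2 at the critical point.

-56

∂P/∂s = -10s - 4t - 5 = 0 and ∂P/∂t = -4s + 4t + 1 = 0, so (s, t) = (-2/7, -15/28).
The Hessian has P_{ss} = -10, P_{tt} = 4, P_{st} = -4, giving D = -56 < 0, so the point is a saddle point.
D = (-10)·(4) − (-4)^2 = -56.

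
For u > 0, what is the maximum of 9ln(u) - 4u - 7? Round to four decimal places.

R'(u) = 9/u − 4 = 0 gives u = 9/4.
R''(u) = -9/u², which is negative for u > 0, so this is a local maximum.
R(9/4) = 9·ln(9/4) - 9 - 7 ≈ -8.7016.

-8.7016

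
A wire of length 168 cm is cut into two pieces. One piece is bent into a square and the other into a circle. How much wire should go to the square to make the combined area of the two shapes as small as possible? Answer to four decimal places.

Let x be the length used for the square. Square side x/4; circle radius (168−x)/(2π).
A(x) = (x/4)² + π·((168−x)/(2π))² = x²/16 + (168−x)²/(4π) for 0 ≤ x ≤ 168. A'(x) = x/8 − (168−x)/(2π) = 0 gives x = 4·168/(π+4) ≈ 94.0967.
A'' = 1/8 + 1/(2π) > 0, so this gives the minimum combined area; x ≈ 94.0967 cm to the square.

94.0967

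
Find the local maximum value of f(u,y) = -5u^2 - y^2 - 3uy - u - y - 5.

∂f/∂u = -10u - 3y - 1 = 0 and ∂f/∂y = -3u - 2y - 1 = 0, so (u, y) = (1/11, -7/11).
The Hessian has f_{uu} = -10, f_{yy} = -2, f_{uy} = -3, giving D = 11 > 0 with f_{uu} < 0, so the point is a local maximum.
f(1/11, -7/11) = -52/11.

-52/11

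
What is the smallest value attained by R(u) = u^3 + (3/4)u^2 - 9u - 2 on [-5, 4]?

Differentiating, R'(u) = 3u^2 + (3/2)u - 9; which vanishes at u = -2 and u = 3/2.
Candidates: R(-5) = -253/4; R(-2) = 11; R(3/2) = -167/16; R(4) = 38.
The minimum over the interval is -253/4, attained at u = -5.

-253/4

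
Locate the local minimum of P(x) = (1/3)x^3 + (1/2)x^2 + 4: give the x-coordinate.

0

P'(x) = x^2 + x = 0 at x = -1, 0.
P''(x) = 2x + 1. P''(-1) = -1 < 0 ⇒ local maximum; P''(0) = 1 > 0 ⇒ local minimum.
Thus P has its local minimum at x = 0, with value 4.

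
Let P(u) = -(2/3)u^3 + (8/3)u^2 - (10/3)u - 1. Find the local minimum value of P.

-7/3

Critical points: P'(u) = -2u^2 + (16/3)u - 10/3 vanishes at u = 1, 5/3.
P''(u) = -4u + 16/3. P''(1) = 4/3 > 0 ⇒ local minimum; P''(5/3) = -4/3 < 0 ⇒ local maximum.
Thus P has its local minimum at u = 1, with value -7/3.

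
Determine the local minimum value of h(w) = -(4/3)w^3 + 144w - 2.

Critical points: h'(w) = -4w^2 + 144 vanishes at w = -6, 6.
h''(w) = -8w. h''(-6) = 48 > 0 ⇒ local minimum; h''(6) = -48 < 0 ⇒ local maximum.
So the local minimum value is h(-6) = -578.

-578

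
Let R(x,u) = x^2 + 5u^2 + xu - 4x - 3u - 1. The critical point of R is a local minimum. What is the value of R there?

-96/19

∂R/∂x = 2x + u - 4 = 0 and ∂R/∂u = x + 10u - 3 = 0, so (x, u) = (37/19, 2/19).
The Hessian has R_{xx} = 2, R_{uu} = 10, R_{xu} = 1, giving D = 19 > 0 with R_{xx} > 0, so the point is a local minimum.
R(37/19, 2/19) = -96/19.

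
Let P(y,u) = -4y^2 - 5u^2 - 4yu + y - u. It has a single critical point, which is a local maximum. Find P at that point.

13/64

∂P/∂y = -8y - 4u + 1 = 0 and ∂P/∂u = -4y - 10u - 1 = 0, so (y, u) = (7/32, -3/16).
The Hessian has P_{yy} = -8, P_{uu} = -10, P_{yu} = -4, giving D = 64 > 0 with P_{yy} < 0, so the point is a local maximum.
P(7/32, -3/16) = 13/64.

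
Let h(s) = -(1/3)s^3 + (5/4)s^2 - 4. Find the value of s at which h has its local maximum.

5/2

Critical points: h'(s) = -s^2 + (5/2)s vanishes at s = 0, 5/2.
h''(s) = -2s + 5/2. h''(0) = 5/2 > 0 ⇒ local minimum; h''(5/2) = -5/2 < 0 ⇒ local maximum.
The local maximum is h(5/2) = -67/48.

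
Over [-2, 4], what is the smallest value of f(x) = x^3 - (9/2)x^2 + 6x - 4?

Differentiating, f'(x) = 3x^2 - 9x + 6; which vanishes at x = 1 and x = 2.
Evaluating at the critical points and endpoints: f(-2) = -42; f(1) = -3/2; f(2) = -2; f(4) = 12.
Hence the absolute minimum is -42 at x = -2.

-42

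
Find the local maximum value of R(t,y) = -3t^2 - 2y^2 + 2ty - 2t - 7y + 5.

283/20

∂R/∂t = -6t + 2y - 2 = 0 and ∂R/∂y = 2t - 4y - 7 = 0, so (t, y) = (-11/10, -23/10).
The Hessian has R_{tt} = -6, R_{yy} = -4, R_{ty} = 2, giving D = 20 > 0 with R_{tt} < 0, so the point is a local maximum.
R(-11/10, -23/10) = 283/20.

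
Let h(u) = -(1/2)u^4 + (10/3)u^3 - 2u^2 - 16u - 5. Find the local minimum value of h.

-79/3

h'(u) = -2u^3 + 10u^2 - 4u - 16. Setting h'(u) = 0 gives u ∈ {-1, 2, 4}.
Since h''(u) = -6u^2 + 20u - 4, we get h''(-1) = -30 < 0 ⇒ local maximum; h''(2) = 12 > 0 ⇒ local minimum; h''(4) = -20 < 0 ⇒ local maximum.
Thus h has its local minimum at u = 2, with value -79/3.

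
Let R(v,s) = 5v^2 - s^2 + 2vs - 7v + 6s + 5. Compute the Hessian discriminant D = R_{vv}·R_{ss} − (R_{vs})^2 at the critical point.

∂R/∂v = 10v + 2s - 7 = 0 and ∂R/∂s = 2v - 2s + 6 = 0, so (v, s) = (1/12, 37/12).
The Hessian has R_{vv} = 10, R_{ss} = -2, R_{vs} = 2, giving D = -24 < 0, so the point is a saddle point.
D = (10)·(-2) − (2)^2 = -24.

-24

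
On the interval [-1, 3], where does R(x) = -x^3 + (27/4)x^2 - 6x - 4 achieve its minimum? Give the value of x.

1/2

Differentiating, R'(x) = -3x^2 + (27/2)x - 6; whose only zero in [-1, 3] is x = 1/2.
Candidates: R(-1) = 39/4,  R(1/2) = -87/16,  R(3) = 47/4.
Hence the absolute minimum is -87/16 at x = 1/2.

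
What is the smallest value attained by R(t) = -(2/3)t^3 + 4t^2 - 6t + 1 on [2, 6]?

The derivative is -2t^2 + 8t - 6, whose only zero in [2, 6] is t = 3.
Evaluating at the critical points and endpoints: R(2) = -1/3, R(3) = 1, R(6) = -35.
Hence the absolute minimum is -35 at t = 6.

-35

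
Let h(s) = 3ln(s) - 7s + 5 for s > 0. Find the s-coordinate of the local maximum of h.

h'(s) = 3/s − 7 = 0 gives s = 3/7.
h''(s) = -3/s², which is negative for s > 0, so this is a local maximum.
h(3/7) = 3·ln(3/7) - 3 + 5 ≈ -0.5419.

3/7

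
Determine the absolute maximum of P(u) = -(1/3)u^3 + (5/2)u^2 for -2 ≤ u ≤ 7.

The derivative is -u^2 + 5u, which vanishes at u = 0 and u = 5.
Candidates: P(-2) = 38/3, P(0) = 0, P(5) = 125/6, P(7) = 49/6.
Hence the absolute maximum is 125/6 at u = 5.

125/6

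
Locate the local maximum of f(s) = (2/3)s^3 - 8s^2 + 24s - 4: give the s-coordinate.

Critical points: f'(s) = 2s^2 - 16s + 24 vanishes at s = 2, 6.
Since f''(s) = 4s - 16, we get f''(2) = -8 < 0 ⇒ local maximum; f''(6) = 8 > 0 ⇒ local minimum.
So the local maximum value is f(2) = 52/3.

2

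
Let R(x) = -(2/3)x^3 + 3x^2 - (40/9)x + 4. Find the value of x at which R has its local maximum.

Critical points: R'(x) = -2x^2 + 6x - 40/9 vanishes at x = 4/3, 5/3.
Second-derivative test with R''(x) = -4x + 6: R''(4/3) = 2/3 > 0 ⇒ local minimum; R''(5/3) = -2/3 < 0 ⇒ local maximum.
Thus R has its local maximum at x = 5/3, with value 149/81.

5/3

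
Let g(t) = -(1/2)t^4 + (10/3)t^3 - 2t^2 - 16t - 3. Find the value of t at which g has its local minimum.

2

g'(t) = -2t^3 + 10t^2 - 4t - 16 = 0 at t = -1, 2, 4.
g''(t) = -6t^2 + 20t - 4. g''(-1) = -30 < 0 ⇒ local maximum; g''(2) = 12 > 0 ⇒ local minimum; g''(4) = -20 < 0 ⇒ local maximum.
So the local minimum value is g(2) = -73/3.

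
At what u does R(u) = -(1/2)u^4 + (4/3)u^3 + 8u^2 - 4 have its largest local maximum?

R'(u) = -2u^3 + 4u^2 + 16u = 0 at u = -2, 0, 4.
Since R''(u) = -6u^2 + 8u + 16, we get R''(-2) = -24 < 0 ⇒ local maximum; R''(0) = 16 > 0 ⇒ local minimum; R''(4) = -48 < 0 ⇒ local maximum.
Thus R has its largest local maximum at u = 4, with value 244/3.

4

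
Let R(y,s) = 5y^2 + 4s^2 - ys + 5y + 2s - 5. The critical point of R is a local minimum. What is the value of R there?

-525/79

∂R/∂y = 10y - s + 5 = 0 and ∂R/∂s = -y + 8s + 2 = 0, so (y, s) = (-42/79, -25/79).
The Hessian has R_{yy} = 10, R_{ss} = 8, R_{ys} = -1, giving D = 79 > 0 with R_{yy} > 0, so the point is a local minimum.
R(-42/79, -25/79) = -525/79.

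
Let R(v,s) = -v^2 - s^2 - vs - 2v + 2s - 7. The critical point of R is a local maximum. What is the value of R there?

-3

∂R/∂v = -2v - s - 2 = 0 and ∂R/∂s = -v - 2s + 2 = 0, so (v, s) = (-2, 2).
The Hessian has R_{vv} = -2, R_{ss} = -2, R_{vs} = -1, giving D = 3 > 0 with R_{vv} < 0, so the point is a local maximum.
R(-2, 2) = -3.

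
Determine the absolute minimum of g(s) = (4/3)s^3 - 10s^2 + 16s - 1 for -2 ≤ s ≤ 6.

-251/3

g'(s) = 4s^2 - 20s + 16, which vanishes at s = 1 and s = 4.
Candidates: g(-2) = -251/3; g(1) = 19/3; g(4) = -35/3; g(6) = 23.
The minimum over the interval is -251/3, attained at s = -2.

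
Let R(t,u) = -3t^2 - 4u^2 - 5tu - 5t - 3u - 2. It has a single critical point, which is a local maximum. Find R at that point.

6/23

∂R/∂t = -6t - 5u - 5 = 0 and ∂R/∂u = -5t - 8u - 3 = 0, so (t, u) = (-25/23, 7/23).
The Hessian has R_{tt} = -6, R_{uu} = -8, R_{tu} = -5, giving D = 23 > 0 with R_{tt} < 0, so the point is a local maximum.
R(-25/23, 7/23) = 6/23.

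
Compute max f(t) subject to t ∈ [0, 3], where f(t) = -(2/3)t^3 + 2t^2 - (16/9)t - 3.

The derivative is -2t^2 + 4t - 16/9, which vanishes at t = 2/3 and t = 4/3.
Evaluating at the critical points and endpoints: f(0) = -3, f(2/3) = -283/81, f(4/3) = -275/81, f(3) = -25/3.
So the maximum is f(0) = -3.

-3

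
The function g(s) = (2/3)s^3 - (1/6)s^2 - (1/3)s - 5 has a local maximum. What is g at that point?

-799/162

Critical points: g'(s) = 2s^2 - (1/3)s - 1/3 vanishes at s = -1/3, 1/2.
Since g''(s) = 4s - 1/3, we get g''(-1/3) = -5/3 < 0 ⇒ local maximum; g''(1/2) = 5/3 > 0 ⇒ local minimum.
Thus g has its local maximum at s = -1/3, with value -799/162.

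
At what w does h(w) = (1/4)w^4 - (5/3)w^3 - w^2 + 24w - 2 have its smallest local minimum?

-2

h'(w) = w^3 - 5w^2 - 2w + 24 = 0 at w = -2, 3, 4.
Second-derivative test with h''(w) = 3w^2 - 10w - 2: h''(-2) = 30 > 0 ⇒ local minimum; h''(3) = -5 < 0 ⇒ local maximum; h''(4) = 6 > 0 ⇒ local minimum.
The smallest local minimum is h(-2) = -110/3.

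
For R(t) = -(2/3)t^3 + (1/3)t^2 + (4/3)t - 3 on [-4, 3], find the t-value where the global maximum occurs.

The derivative is -2t^2 + (2/3)t + 4/3, which vanishes at t = -2/3 and t = 1.
Compare values at every candidate in [-4, 3]: R(-4) = 119/3; R(-2/3) = -287/81; R(1) = -2; R(3) = -14.
Hence the absolute maximum is 119/3 at t = -4.

-4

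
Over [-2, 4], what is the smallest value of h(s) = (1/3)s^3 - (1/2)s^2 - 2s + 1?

-7/3

Differentiating, h'(s) = s^2 - s - 2; which vanishes at s = -1 and s = 2.
Evaluating at the critical points and endpoints: h(-2) = 1/3,  h(-1) = 13/6,  h(2) = -7/3,  h(4) = 19/3.
Hence the absolute minimum is -7/3 at s = 2.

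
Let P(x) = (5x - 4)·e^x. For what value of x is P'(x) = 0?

By the product rule, P'(x) = (5x + 1)·e^x. Since e^x > 0, the only critical point is x = -1/5.
P''(-1/5) has the same sign as 5 > 0, so this is a local minimum.
P(-1/5) = (-5)·e^(-1/5) ≈ -4.0937.

-1/5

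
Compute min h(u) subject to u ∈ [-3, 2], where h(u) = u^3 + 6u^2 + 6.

6

Differentiating, h'(u) = 3u^2 + 12u; whose only zero in [-3, 2] is u = 0.
Compare values at every candidate in [-3, 2]: h(-3) = 33; h(0) = 6; h(2) = 38.
So the minimum is h(0) = 6.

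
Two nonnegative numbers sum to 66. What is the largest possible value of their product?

With x + y = 66, the product is P(x) = x(66 − x).
P'(x) = 66 − 2x = 0 gives x = 33; P'' = −2 < 0, so this is the maximum.
P = 33·33 = 1089.

1089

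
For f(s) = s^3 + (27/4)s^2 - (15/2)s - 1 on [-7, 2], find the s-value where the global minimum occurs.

1/2

f'(s) = 3s^2 + (27/2)s - 15/2, which vanishes at s = -5 and s = 1/2.
Compare values at every candidate in [-7, 2]: f(-7) = 157/4, f(-5) = 321/4, f(1/2) = -47/16, f(2) = 19.
So the minimum is f(1/2) = -47/16.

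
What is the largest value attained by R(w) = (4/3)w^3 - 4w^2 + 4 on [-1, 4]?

76/3

The derivative is 4w^2 - 8w, which vanishes at w = 0 and w = 2.
Candidates: R(-1) = -4/3, R(0) = 4, R(2) = -4/3, R(4) = 76/3.
The maximum over the interval is 76/3, attained at w = 4.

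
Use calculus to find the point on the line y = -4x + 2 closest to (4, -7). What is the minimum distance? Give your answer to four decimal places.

Minimize D(x)^2 = (x - 4)^2 + (-4x + 9)^2.
d/dx[D^2] = 2(x - 4) + 2·(-4)·(-4x + 9) = 0 ⇒ x = 40/17.
Then y = -126/17 and the distance is √(49/17) ≈ 1.6977.

1.6977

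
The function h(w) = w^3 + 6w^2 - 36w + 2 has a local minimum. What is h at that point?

-38

Critical points: h'(w) = 3w^2 + 12w - 36 vanishes at w = -6, 2.
h''(w) = 6w + 12. h''(-6) = -24 < 0 ⇒ local maximum; h''(2) = 24 > 0 ⇒ local minimum.
So the local minimum value is h(2) = -38.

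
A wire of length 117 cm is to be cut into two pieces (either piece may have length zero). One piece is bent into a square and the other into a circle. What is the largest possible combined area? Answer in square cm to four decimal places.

1089.3360

Let x be the length used for the square. Square side x/4; circle radius (117−x)/(2π).
A(x) = (x/4)² + π·((117−x)/(2π))² = x²/16 + (117−x)²/(4π) for 0 ≤ x ≤ 117. A'(x) = x/8 − (117−x)/(2π) = 0 gives x = 4·117/(π+4) ≈ 65.5316.
A'' > 0, so the interior critical point is a minimum; the maximum is at an endpoint. A(0) = 1089.3360 and A(117) = 855.5625, so the largest area is 1089.3360.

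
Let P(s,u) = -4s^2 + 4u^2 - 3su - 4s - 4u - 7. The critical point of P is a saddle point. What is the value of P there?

∂P/∂s = -8s - 3u - 4 = 0 and ∂P/∂u = -3s + 8u - 4 = 0, so (s, u) = (-44/73, 20/73).
The Hessian has P_{ss} = -8, P_{uu} = 8, P_{su} = -3, giving D = -73 < 0, so the point is a saddle point.
P(-44/73, 20/73) = -463/73.

-463/73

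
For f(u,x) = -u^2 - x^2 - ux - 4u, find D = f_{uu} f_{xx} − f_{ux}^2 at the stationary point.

3

∂f/∂u = -2u - x - 4 = 0 and ∂f/∂x = -u - 2x = 0, so (u, x) = (-8/3, 4/3).
The Hessian has f_{uu} = -2, f_{xx} = -2, f_{ux} = -1, giving D = 3 > 0 with f_{uu} < 0, so the point is a local maximum.
D = (-2)·(-2) − (-1)^2 = 3.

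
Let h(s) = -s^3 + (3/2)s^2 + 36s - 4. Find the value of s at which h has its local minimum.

h'(s) = -3s^2 + 3s + 36. Setting h'(s) = 0 gives s ∈ {-3, 4}.
Second-derivative test with h''(s) = -6s + 3: h''(-3) = 21 > 0 ⇒ local minimum; h''(4) = -21 < 0 ⇒ local maximum.
Thus h has its local minimum at s = -3, with value -143/2.

-3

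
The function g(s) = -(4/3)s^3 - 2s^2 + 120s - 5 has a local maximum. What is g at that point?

g'(s) = -4s^2 - 4s + 120 = 0 at s = -6, 5.
Since g''(s) = -8s - 4, we get g''(-6) = 44 > 0 ⇒ local minimum; g''(5) = -44 < 0 ⇒ local maximum.
The local maximum is g(5) = 1135/3.

1135/3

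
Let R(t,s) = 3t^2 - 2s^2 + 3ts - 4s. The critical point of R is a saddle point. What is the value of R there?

∂R/∂t = 6t + 3s = 0 and ∂R/∂s = 3t - 4s - 4 = 0, so (t, s) = (4/11, -8/11).
The Hessian has R_{tt} = 6, R_{ss} = -4, R_{ts} = 3, giving D = -33 < 0, so the point is a saddle point.
R(4/11, -8/11) = 16/11.

16/11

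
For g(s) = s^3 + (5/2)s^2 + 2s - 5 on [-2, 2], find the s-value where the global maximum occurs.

The derivative is 3s^2 + 5s + 2, which vanishes at s = -1 and s = -2/3.
Compare values at every candidate in [-2, 2]: g(-2) = -7,  g(-1) = -11/2,  g(-2/3) = -149/27,  g(2) = 17.
So the maximum is g(2) = 17.

2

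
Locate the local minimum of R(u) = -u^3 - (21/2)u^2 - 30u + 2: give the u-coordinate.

Critical points: R'(u) = -3u^2 - 21u - 30 vanishes at u = -5, -2.
R''(u) = -6u - 21. R''(-5) = 9 > 0 ⇒ local minimum; R''(-2) = -9 < 0 ⇒ local maximum.
The local minimum is R(-5) = 29/2.

-5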